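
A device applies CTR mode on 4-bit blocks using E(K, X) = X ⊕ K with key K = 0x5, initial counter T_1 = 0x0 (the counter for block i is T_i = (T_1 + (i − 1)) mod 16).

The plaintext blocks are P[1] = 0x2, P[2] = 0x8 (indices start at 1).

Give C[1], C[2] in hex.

C[1] = 0x7, C[2] = 0xC

CTR encryption: S_i = E(K, T_i) where T_i is the counter for block i; C_i = P_i ⊕ S_i.
C[1]: T = 0x0, S = E(K, T) = 0x5; 0x2 ⊕ 0x5 = 0x7.
C[2]: T = 0x1, S = E(K, T) = 0x4; 0x8 ⊕ 0x4 = 0xC.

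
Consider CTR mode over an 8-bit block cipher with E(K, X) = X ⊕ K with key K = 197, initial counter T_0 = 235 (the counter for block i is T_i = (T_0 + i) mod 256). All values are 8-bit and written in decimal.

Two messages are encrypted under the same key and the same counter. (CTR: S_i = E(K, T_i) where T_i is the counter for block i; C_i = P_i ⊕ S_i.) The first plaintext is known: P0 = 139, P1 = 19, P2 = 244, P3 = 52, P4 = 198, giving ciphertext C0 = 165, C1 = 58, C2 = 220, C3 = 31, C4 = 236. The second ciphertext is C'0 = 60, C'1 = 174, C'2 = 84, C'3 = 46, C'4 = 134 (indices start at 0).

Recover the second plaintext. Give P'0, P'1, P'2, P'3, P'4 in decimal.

In CTR with a reused counter, both messages share the same keystream S_i, so C_i ⊕ C'_i = P_i ⊕ P'_i and thus P'_i = P_i ⊕ C_i ⊕ C'_i.
P'0: 139 ⊕ 165 ⊕ 60 = 18.
P'1: 19 ⊕ 58 ⊕ 174 = 135.
P'2: 244 ⊕ 220 ⊕ 84 = 124.
P'3: 52 ⊕ 31 ⊕ 46 = 5.
P'4: 198 ⊕ 236 ⊕ 134 = 172.

P'0 = 18, P'1 = 135, P'2 = 124, P'3 = 5, P'4 = 172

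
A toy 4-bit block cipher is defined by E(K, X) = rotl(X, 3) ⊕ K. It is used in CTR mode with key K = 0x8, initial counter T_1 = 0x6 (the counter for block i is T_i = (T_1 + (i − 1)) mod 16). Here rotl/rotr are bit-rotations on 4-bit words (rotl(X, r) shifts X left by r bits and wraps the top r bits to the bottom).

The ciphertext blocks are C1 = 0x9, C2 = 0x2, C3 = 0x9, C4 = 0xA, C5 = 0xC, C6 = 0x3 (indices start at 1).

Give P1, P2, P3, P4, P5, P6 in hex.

P1 = 0x2, P2 = 0x1, P3 = 0x5, P4 = 0xE, P5 = 0x1, P6 = 0x6

CTR decryption: S_i = E(K, T_i) where T_i is the counter for block i; P_i = C_i ⊕ S_i.
P1: T = 0x6, S = E(K, T) = 0xB; 0x9 ⊕ 0xB = 0x2.
P2: T = 0x7, S = E(K, T) = 0x3; 0x2 ⊕ 0x3 = 0x1.
P3: T = 0x8, S = E(K, T) = 0xC; 0x9 ⊕ 0xC = 0x5.
P4: T = 0x9, S = E(K, T) = 0x4; 0xA ⊕ 0x4 = 0xE.
P5: T = 0xA, S = E(K, T) = 0xD; 0xC ⊕ 0xD = 0x1.
P6: T = 0xB, S = E(K, T) = 0x5; 0x3 ⊕ 0x5 = 0x6.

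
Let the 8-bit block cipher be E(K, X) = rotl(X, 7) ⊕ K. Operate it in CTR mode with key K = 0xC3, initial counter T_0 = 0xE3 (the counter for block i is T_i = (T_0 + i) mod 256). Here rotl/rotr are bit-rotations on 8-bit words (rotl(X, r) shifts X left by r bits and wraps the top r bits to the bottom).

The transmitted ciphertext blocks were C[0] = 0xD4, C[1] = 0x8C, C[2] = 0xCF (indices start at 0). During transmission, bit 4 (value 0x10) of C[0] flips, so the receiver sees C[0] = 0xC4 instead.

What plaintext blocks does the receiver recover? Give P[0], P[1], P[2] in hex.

P[0] = 0xF6, P[1] = 0x3D, P[2] = 0xFE

CTR decryption: S_i = E(K, T_i) where T_i is the counter for block i; P_i = C_i ⊕ S_i.
Only C[0] changed, to 0xC4. In CTR, a change in C_i flips the same bit in P_i only; the keystream is unaffected. Decrypting the received ciphertext:
P[0]: T = 0xE3, S = E(K, T) = 0x32; 0xC4 ⊕ 0x32 = 0xF6.
P[1]: T = 0xE4, S = E(K, T) = 0xB1; 0x8C ⊕ 0xB1 = 0x3D.
P[2]: T = 0xE5, S = E(K, T) = 0x31; 0xCF ⊕ 0x31 = 0xFE.
Blocks that differ from the original plaintext: P[0].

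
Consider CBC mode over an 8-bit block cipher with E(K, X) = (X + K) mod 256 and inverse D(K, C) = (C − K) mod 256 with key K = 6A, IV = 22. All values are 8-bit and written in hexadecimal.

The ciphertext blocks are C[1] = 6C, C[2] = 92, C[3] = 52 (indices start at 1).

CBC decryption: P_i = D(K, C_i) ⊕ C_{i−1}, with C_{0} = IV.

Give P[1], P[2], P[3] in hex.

P[1] = 20, P[2] = 44, P[3] = 7A

P[1]: D(K, 6C) = 02; 02 ⊕ 22 = 20.
P[2]: D(K, 92) = 28; 28 ⊕ 6C = 44.
P[3]: D(K, 52) = E8; E8 ⊕ 92 = 7A.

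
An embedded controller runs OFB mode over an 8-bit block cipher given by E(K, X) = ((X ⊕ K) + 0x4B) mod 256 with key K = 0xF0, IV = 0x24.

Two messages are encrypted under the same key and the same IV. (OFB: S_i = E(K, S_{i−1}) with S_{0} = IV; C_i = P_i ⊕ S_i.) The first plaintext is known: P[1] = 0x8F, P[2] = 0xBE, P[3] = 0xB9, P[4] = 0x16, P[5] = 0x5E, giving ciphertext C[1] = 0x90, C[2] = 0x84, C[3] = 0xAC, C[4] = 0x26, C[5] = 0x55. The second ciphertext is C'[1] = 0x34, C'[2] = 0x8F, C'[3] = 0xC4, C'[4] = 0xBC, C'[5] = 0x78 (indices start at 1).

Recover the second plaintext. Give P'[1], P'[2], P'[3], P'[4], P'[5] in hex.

In OFB with a reused IV, both messages share the same keystream S_i, so C_i ⊕ C'_i = P_i ⊕ P'_i and thus P'_i = P_i ⊕ C_i ⊕ C'_i.
P'[1]: 0x8F ⊕ 0x90 ⊕ 0x34 = 0x2B.
P'[2]: 0xBE ⊕ 0x84 ⊕ 0x8F = 0xB5.
P'[3]: 0xB9 ⊕ 0xAC ⊕ 0xC4 = 0xD1.
P'[4]: 0x16 ⊕ 0x26 ⊕ 0xBC = 0x8C.
P'[5]: 0x5E ⊕ 0x55 ⊕ 0x78 = 0x73.

P'[1] = 0x2B, P'[2] = 0xB5, P'[3] = 0xD1, P'[4] = 0x8C, P'[5] = 0x73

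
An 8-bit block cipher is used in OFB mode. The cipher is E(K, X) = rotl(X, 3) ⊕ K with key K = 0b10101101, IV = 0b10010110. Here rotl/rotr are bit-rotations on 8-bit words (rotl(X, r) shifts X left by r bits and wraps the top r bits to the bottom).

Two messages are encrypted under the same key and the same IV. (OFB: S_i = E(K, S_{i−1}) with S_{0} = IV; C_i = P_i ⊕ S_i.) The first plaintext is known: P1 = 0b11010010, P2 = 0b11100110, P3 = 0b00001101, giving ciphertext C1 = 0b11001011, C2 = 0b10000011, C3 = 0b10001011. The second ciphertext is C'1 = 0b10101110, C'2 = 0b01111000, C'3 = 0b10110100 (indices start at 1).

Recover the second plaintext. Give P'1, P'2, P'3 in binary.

P'1 = 0b10110111, P'2 = 0b00011101, P'3 = 0b00110010

In OFB with a reused IV, both messages share the same keystream S_i, so C_i ⊕ C'_i = P_i ⊕ P'_i and thus P'_i = P_i ⊕ C_i ⊕ C'_i.
P'1: 0b11010010 ⊕ 0b11001011 ⊕ 0b10101110 = 0b10110111.
P'2: 0b11100110 ⊕ 0b10000011 ⊕ 0b01111000 = 0b00011101.
P'3: 0b00001101 ⊕ 0b10001011 ⊕ 0b10110100 = 0b00110010.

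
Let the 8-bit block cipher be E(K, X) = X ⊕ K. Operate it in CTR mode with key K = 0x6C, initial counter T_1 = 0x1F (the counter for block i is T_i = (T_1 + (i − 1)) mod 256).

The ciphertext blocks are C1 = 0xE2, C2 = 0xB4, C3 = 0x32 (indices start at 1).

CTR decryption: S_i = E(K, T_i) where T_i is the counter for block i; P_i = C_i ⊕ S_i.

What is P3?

P3 = 0x7F

P3: T = 0x21, S = E(K, T) = 0x4D; 0x32 ⊕ 0x4D = 0x7F.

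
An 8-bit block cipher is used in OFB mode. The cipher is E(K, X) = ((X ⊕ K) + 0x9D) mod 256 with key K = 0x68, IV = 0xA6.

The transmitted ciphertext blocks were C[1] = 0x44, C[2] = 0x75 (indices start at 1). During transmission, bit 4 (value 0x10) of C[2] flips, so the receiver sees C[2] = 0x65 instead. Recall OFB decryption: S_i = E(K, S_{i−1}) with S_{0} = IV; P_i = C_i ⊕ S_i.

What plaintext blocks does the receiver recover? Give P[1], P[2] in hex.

Only C[2] changed, to 0x65. In OFB, a change in C_i flips the same bit in P_i only; the keystream is unaffected. Decrypting the received ciphertext:
P[1]: S = E(K, 0xA6) = 0x6B; 0x44 ⊕ 0x6B = 0x2F.
P[2]: S = E(K, 0x6B) = 0xA0; 0x65 ⊕ 0xA0 = 0xC5.
Blocks that differ from the original plaintext: P[2].

P[1] = 0x2F, P[2] = 0xC5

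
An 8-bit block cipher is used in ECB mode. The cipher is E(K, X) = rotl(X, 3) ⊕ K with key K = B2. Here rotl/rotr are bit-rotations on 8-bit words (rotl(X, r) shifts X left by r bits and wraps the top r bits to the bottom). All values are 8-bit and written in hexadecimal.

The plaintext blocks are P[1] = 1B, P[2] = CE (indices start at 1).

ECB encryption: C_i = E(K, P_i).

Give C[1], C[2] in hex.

C[1] = 6A, C[2] = C4

C[1]: E(K, 1B) = 6A.
C[2]: E(K, CE) = C4.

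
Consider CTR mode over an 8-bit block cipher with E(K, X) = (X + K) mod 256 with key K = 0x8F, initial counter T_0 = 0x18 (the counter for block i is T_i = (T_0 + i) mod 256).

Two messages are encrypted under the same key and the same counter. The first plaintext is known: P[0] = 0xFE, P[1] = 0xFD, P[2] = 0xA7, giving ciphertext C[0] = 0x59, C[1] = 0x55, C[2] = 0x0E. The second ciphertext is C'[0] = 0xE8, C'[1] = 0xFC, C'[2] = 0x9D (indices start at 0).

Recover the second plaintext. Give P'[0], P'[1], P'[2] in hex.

P'[0] = 0x4F, P'[1] = 0x54, P'[2] = 0x34

In CTR with a reused counter, both messages share the same keystream S_i, so C_i ⊕ C'_i = P_i ⊕ P'_i and thus P'_i = P_i ⊕ C_i ⊕ C'_i.
P'[0]: 0xFE ⊕ 0x59 ⊕ 0xE8 = 0x4F.
P'[1]: 0xFD ⊕ 0x55 ⊕ 0xFC = 0x54.
P'[2]: 0xA7 ⊕ 0x0E ⊕ 0x9D = 0x34.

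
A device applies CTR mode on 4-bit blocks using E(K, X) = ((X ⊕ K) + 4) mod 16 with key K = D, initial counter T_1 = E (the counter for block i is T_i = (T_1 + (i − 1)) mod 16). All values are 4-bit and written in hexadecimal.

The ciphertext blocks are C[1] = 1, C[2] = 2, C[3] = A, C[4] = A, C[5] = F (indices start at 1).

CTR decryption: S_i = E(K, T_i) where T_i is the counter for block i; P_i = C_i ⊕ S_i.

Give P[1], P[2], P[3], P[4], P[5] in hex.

P[1]: T = E, S = E(K, T) = 7; 1 ⊕ 7 = 6.
P[2]: T = F, S = E(K, T) = 6; 2 ⊕ 6 = 4.
P[3]: T = 0, S = E(K, T) = 1; A ⊕ 1 = B.
P[4]: T = 1, S = E(K, T) = 0; A ⊕ 0 = A.
P[5]: T = 2, S = E(K, T) = 3; F ⊕ 3 = C.

P[1] = 6, P[2] = 4, P[3] = B, P[4] = A, P[5] = C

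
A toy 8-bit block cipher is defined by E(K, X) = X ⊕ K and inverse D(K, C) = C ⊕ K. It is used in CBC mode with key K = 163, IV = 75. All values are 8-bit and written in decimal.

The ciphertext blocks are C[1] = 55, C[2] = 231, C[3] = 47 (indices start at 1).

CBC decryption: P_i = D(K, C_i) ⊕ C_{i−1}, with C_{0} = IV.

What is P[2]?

P[2] = 115

P[2]: D(K, 231) = 68; 68 ⊕ 55 = 115.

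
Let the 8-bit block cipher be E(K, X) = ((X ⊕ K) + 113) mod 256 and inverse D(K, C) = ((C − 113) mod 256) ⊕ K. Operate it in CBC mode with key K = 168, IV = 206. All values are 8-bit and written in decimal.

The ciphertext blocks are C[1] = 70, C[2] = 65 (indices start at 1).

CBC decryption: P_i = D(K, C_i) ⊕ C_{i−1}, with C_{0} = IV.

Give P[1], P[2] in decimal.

P[1]: D(K, 70) = 125; 125 ⊕ 206 = 179.
P[2]: D(K, 65) = 120; 120 ⊕ 70 = 62.

P[1] = 179, P[2] = 62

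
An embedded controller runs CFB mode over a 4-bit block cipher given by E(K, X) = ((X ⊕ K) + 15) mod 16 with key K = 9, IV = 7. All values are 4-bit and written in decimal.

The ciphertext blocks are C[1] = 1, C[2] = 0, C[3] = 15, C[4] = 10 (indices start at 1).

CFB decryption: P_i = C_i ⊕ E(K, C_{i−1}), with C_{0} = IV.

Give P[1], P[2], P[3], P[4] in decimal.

P[1] = 12, P[2] = 7, P[3] = 7, P[4] = 15

P[1]: E(K, 7) = 13; 1 ⊕ 13 = 12.
P[2]: E(K, 1) = 7; 0 ⊕ 7 = 7.
P[3]: E(K, 0) = 8; 15 ⊕ 8 = 7.
P[4]: E(K, 15) = 5; 10 ⊕ 5 = 15.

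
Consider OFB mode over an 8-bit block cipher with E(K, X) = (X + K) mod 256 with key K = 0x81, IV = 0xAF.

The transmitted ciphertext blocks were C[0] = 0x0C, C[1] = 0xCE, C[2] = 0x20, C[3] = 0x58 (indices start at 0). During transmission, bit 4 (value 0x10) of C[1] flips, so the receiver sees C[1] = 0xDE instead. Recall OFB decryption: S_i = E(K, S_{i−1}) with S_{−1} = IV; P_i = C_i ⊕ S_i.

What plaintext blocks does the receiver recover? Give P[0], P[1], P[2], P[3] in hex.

Only C[1] changed, to 0xDE. In OFB, a change in C_i flips the same bit in P_i only; the keystream is unaffected. Decrypting the received ciphertext:
P[0]: S = E(K, 0xAF) = 0x30; 0x0C ⊕ 0x30 = 0x3C.
P[1]: S = E(K, 0x30) = 0xB1; 0xDE ⊕ 0xB1 = 0x6F.
P[2]: S = E(K, 0xB1) = 0x32; 0x20 ⊕ 0x32 = 0x12.
P[3]: S = E(K, 0x32) = 0xB3; 0x58 ⊕ 0xB3 = 0xEB.
Blocks that differ from the original plaintext: P[1].

P[0] = 0x3C, P[1] = 0x6F, P[2] = 0x12, P[3] = 0xEB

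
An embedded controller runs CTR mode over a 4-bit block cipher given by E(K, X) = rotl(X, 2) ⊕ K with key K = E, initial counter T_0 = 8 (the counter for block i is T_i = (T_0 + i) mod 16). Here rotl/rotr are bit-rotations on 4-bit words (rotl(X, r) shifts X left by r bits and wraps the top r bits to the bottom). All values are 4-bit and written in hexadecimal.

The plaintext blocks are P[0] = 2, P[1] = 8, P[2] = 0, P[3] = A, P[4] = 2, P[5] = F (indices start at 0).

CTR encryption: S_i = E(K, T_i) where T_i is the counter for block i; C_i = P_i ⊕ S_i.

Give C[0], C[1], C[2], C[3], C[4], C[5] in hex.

C[0]: T = 8, S = E(K, T) = C; 2 ⊕ C = E.
C[1]: T = 9, S = E(K, T) = 8; 8 ⊕ 8 = 0.
C[2]: T = A, S = E(K, T) = 4; 0 ⊕ 4 = 4.
C[3]: T = B, S = E(K, T) = 0; A ⊕ 0 = A.
C[4]: T = C, S = E(K, T) = D; 2 ⊕ D = F.
C[5]: T = D, S = E(K, T) = 9; F ⊕ 9 = 6.

C[0] = E, C[1] = 0, C[2] = 4, C[3] = A, C[4] = F, C[5] = 6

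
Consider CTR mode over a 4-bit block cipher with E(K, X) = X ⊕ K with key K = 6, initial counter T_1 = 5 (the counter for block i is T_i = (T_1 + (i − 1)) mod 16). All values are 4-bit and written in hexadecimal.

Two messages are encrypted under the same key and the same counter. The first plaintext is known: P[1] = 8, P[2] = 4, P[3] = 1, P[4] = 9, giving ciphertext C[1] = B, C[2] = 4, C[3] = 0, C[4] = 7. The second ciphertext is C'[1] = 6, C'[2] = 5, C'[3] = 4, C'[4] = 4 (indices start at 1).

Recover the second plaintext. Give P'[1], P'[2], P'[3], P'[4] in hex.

In CTR with a reused counter, both messages share the same keystream S_i, so C_i ⊕ C'_i = P_i ⊕ P'_i and thus P'_i = P_i ⊕ C_i ⊕ C'_i.
P'[1]: 8 ⊕ B ⊕ 6 = 5.
P'[2]: 4 ⊕ 4 ⊕ 5 = 5.
P'[3]: 1 ⊕ 0 ⊕ 4 = 5.
P'[4]: 9 ⊕ 7 ⊕ 4 = A.

P'[1] = 5, P'[2] = 5, P'[3] = 5, P'[4] = A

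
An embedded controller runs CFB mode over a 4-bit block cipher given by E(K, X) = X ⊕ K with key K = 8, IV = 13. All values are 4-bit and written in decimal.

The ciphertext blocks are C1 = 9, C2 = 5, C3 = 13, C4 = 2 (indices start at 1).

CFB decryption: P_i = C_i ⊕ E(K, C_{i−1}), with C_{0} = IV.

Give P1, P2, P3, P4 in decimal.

P1: E(K, 13) = 5; 9 ⊕ 5 = 12.
P2: E(K, 9) = 1; 5 ⊕ 1 = 4.
P3: E(K, 5) = 13; 13 ⊕ 13 = 0.
P4: E(K, 13) = 5; 2 ⊕ 5 = 7.

P1 = 12, P2 = 4, P3 = 0, P4 = 7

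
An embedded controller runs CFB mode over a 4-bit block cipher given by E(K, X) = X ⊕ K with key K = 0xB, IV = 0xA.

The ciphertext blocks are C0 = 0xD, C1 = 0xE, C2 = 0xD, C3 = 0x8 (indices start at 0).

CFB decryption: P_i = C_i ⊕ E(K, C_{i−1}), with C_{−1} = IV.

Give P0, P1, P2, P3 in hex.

P0 = 0xC, P1 = 0x8, P2 = 0x8, P3 = 0xE

P0: E(K, 0xA) = 0x1; 0xD ⊕ 0x1 = 0xC.
P1: E(K, 0xD) = 0x6; 0xE ⊕ 0x6 = 0x8.
P2: E(K, 0xE) = 0x5; 0xD ⊕ 0x5 = 0x8.
P3: E(K, 0xD) = 0x6; 0x8 ⊕ 0x6 = 0xE.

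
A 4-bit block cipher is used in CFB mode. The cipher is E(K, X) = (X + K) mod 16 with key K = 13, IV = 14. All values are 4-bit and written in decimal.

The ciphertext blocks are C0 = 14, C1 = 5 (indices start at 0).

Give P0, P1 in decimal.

P0 = 5, P1 = 14

CFB decryption: P_i = C_i ⊕ E(K, C_{i−1}), with C_{−1} = IV.
P0: E(K, 14) = 11; 14 ⊕ 11 = 5.
P1: E(K, 14) = 11; 5 ⊕ 11 = 14.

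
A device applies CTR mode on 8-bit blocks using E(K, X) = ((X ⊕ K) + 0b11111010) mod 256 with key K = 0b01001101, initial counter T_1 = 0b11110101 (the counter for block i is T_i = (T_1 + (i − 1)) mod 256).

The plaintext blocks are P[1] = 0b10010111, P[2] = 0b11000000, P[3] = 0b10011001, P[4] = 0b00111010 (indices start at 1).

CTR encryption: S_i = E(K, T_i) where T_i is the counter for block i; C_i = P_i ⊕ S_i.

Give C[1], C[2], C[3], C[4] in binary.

C[1]: T = 0b11110101, S = E(K, T) = 0b10110010; 0b10010111 ⊕ 0b10110010 = 0b00100101.
C[2]: T = 0b11110110, S = E(K, T) = 0b10110101; 0b11000000 ⊕ 0b10110101 = 0b01110101.
C[3]: T = 0b11110111, S = E(K, T) = 0b10110100; 0b10011001 ⊕ 0b10110100 = 0b00101101.
C[4]: T = 0b11111000, S = E(K, T) = 0b10101111; 0b00111010 ⊕ 0b10101111 = 0b10010101.

C[1] = 0b00100101, C[2] = 0b01110101, C[3] = 0b00101101, C[4] = 0b10010101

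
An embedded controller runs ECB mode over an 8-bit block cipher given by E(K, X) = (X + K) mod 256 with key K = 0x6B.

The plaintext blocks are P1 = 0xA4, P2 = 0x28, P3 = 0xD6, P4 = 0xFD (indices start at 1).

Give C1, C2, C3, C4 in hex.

C1 = 0x0F, C2 = 0x93, C3 = 0x41, C4 = 0x68

ECB encryption: C_i = E(K, P_i).
C1: E(K, 0xA4) = 0x0F.
C2: E(K, 0x28) = 0x93.
C3: E(K, 0xD6) = 0x41.
C4: E(K, 0xFD) = 0x68.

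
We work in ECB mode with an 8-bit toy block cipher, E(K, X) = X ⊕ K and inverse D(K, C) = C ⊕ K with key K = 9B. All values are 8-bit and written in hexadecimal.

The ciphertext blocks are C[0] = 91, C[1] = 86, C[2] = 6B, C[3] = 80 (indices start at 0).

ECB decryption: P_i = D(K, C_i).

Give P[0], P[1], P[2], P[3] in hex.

P[0] = 0A, P[1] = 1D, P[2] = F0, P[3] = 1B

P[0]: D(K, 91) = 0A.
P[1]: D(K, 86) = 1D.
P[2]: D(K, 6B) = F0.
P[3]: D(K, 80) = 1B.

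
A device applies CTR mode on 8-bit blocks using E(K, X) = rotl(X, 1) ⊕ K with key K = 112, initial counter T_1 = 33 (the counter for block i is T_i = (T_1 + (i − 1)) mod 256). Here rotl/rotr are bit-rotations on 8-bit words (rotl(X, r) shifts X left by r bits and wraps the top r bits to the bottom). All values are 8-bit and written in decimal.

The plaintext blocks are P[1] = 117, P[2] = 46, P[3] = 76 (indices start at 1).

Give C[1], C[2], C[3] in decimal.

CTR encryption: S_i = E(K, T_i) where T_i is the counter for block i; C_i = P_i ⊕ S_i.
C[1]: T = 33, S = E(K, T) = 50; 117 ⊕ 50 = 71.
C[2]: T = 34, S = E(K, T) = 52; 46 ⊕ 52 = 26.
C[3]: T = 35, S = E(K, T) = 54; 76 ⊕ 54 = 122.

C[1] = 71, C[2] = 26, C[3] = 122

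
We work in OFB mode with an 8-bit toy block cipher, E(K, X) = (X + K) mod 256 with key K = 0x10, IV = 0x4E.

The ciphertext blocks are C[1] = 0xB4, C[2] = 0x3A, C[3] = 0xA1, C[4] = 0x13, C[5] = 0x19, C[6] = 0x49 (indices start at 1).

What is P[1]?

OFB decryption: S_i = E(K, S_{i−1}) with S_{0} = IV; P_i = C_i ⊕ S_i.
P[1]: S = E(K, 0x4E) = 0x5E; 0xB4 ⊕ 0x5E = 0xEA.

P[1] = 0xEA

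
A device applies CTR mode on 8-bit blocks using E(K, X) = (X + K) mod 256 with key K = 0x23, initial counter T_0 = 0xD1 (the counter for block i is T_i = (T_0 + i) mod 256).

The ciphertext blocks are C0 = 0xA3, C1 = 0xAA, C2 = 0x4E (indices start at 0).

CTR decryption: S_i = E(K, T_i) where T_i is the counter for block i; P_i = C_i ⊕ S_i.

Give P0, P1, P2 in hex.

P0 = 0x57, P1 = 0x5F, P2 = 0xB8

P0: T = 0xD1, S = E(K, T) = 0xF4; 0xA3 ⊕ 0xF4 = 0x57.
P1: T = 0xD2, S = E(K, T) = 0xF5; 0xAA ⊕ 0xF5 = 0x5F.
P2: T = 0xD3, S = E(K, T) = 0xF6; 0x4E ⊕ 0xF6 = 0xB8.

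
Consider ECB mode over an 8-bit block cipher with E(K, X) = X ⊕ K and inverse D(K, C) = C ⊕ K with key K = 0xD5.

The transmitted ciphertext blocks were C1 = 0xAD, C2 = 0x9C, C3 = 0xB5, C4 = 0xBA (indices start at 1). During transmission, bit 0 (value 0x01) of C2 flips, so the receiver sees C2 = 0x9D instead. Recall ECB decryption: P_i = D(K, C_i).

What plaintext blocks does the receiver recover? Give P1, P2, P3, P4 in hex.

Only C2 changed, to 0x9D. In ECB, a change in C_i affects only P_i. Decrypting the received ciphertext:
P1: D(K, 0xAD) = 0x78.
P2: D(K, 0x9D) = 0x48.
P3: D(K, 0xB5) = 0x60.
P4: D(K, 0xBA) = 0x6F.
Blocks that differ from the original plaintext: P2.

P1 = 0x78, P2 = 0x48, P3 = 0x60, P4 = 0x6F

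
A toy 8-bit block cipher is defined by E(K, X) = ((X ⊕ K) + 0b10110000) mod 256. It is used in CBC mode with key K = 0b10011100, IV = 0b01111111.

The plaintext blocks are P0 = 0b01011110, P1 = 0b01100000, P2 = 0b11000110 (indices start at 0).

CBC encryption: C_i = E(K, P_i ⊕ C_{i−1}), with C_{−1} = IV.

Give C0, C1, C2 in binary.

C0 = 0b01101101, C1 = 0b01000001, C2 = 0b11001011

C0: P0 ⊕ 0b01111111 = 0b00100001; E(K, 0b00100001) = 0b01101101.
C1: P1 ⊕ 0b01101101 = 0b00001101; E(K, 0b00001101) = 0b01000001.
C2: P2 ⊕ 0b01000001 = 0b10000111; E(K, 0b10000111) = 0b11001011.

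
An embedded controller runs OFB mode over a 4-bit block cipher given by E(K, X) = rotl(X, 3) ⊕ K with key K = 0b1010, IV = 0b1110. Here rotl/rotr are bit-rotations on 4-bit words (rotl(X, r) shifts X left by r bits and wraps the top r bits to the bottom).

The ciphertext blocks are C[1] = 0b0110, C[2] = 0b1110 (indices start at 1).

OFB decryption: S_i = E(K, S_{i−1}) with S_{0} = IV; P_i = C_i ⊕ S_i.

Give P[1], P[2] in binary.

P[1]: S = E(K, 0b1110) = 0b1101; 0b0110 ⊕ 0b1101 = 0b1011.
P[2]: S = E(K, 0b1101) = 0b0100; 0b1110 ⊕ 0b0100 = 0b1010.

P[1] = 0b1011, P[2] = 0b1010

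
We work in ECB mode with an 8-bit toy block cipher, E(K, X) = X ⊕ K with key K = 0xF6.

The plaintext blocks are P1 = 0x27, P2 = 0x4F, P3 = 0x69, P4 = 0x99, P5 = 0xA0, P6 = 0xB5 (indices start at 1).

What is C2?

ECB encryption: C_i = E(K, P_i).
C2: E(K, 0x4F) = 0xB9.

C2 = 0xB9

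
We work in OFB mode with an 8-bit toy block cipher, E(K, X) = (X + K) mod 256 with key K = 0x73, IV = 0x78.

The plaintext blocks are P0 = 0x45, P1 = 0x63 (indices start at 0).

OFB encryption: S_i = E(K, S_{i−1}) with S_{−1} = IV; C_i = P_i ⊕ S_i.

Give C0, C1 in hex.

C0: S = E(K, 0x78) = 0xEB; 0x45 ⊕ 0xEB = 0xAE.
C1: S = E(K, 0xEB) = 0x5E; 0x63 ⊕ 0x5E = 0x3D.

C0 = 0xAE, C1 = 0x3D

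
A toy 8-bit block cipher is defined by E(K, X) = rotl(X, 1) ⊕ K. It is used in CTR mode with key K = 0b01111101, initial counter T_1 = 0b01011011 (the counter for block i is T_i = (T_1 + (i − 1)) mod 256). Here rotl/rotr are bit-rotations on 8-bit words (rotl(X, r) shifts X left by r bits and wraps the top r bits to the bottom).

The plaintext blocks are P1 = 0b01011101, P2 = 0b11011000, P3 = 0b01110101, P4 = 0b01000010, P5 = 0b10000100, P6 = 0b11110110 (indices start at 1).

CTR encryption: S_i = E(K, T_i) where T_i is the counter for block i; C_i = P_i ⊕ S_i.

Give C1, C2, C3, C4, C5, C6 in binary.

C1 = 0b10010110, C2 = 0b00011101, C3 = 0b10110010, C4 = 0b10000011, C5 = 0b01000111, C6 = 0b01001011

C1: T = 0b01011011, S = E(K, T) = 0b11001011; 0b01011101 ⊕ 0b11001011 = 0b10010110.
C2: T = 0b01011100, S = E(K, T) = 0b11000101; 0b11011000 ⊕ 0b11000101 = 0b00011101.
C3: T = 0b01011101, S = E(K, T) = 0b11000111; 0b01110101 ⊕ 0b11000111 = 0b10110010.
C4: T = 0b01011110, S = E(K, T) = 0b11000001; 0b01000010 ⊕ 0b11000001 = 0b10000011.
C5: T = 0b01011111, S = E(K, T) = 0b11000011; 0b10000100 ⊕ 0b11000011 = 0b01000111.
C6: T = 0b01100000, S = E(K, T) = 0b10111101; 0b11110110 ⊕ 0b10111101 = 0b01001011.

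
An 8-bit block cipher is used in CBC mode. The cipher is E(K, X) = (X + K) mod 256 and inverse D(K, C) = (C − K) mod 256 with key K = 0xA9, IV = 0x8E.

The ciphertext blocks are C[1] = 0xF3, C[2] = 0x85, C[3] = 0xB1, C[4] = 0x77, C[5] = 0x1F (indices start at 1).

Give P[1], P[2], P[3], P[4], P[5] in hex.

CBC decryption: P_i = D(K, C_i) ⊕ C_{i−1}, with C_{0} = IV.
P[1]: D(K, 0xF3) = 0x4A; 0x4A ⊕ 0x8E = 0xC4.
P[2]: D(K, 0x85) = 0xDC; 0xDC ⊕ 0xF3 = 0x2F.
P[3]: D(K, 0xB1) = 0x08; 0x08 ⊕ 0x85 = 0x8D.
P[4]: D(K, 0x77) = 0xCE; 0xCE ⊕ 0xB1 = 0x7F.
P[5]: D(K, 0x1F) = 0x76; 0x76 ⊕ 0x77 = 0x01.

P[1] = 0xC4, P[2] = 0x2F, P[3] = 0x8D, P[4] = 0x7F, P[5] = 0x01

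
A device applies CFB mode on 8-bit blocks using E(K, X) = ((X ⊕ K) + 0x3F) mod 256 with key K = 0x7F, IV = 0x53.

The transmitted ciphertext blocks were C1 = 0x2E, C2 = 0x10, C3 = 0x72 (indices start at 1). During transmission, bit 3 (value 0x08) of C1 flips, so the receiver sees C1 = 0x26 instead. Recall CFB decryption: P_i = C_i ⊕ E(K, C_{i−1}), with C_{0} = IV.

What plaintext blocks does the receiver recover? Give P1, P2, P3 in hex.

Only C1 changed, to 0x26. In CFB, a change in C_i flips the same bit in P_i and garbles P_{i+1}. Decrypting the received ciphertext:
P1: E(K, 0x53) = 0x6B; 0x26 ⊕ 0x6B = 0x4D.
P2: E(K, 0x26) = 0x98; 0x10 ⊕ 0x98 = 0x88.
P3: E(K, 0x10) = 0xAE; 0x72 ⊕ 0xAE = 0xDC.
Blocks that differ from the original plaintext: P1, P2.

P1 = 0x4D, P2 = 0x88, P3 = 0xDC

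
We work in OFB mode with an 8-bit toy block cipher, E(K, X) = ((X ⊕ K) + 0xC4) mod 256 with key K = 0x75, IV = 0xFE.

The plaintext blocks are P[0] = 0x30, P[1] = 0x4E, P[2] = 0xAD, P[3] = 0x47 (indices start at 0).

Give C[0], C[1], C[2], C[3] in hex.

C[0] = 0x7F, C[1] = 0xB0, C[2] = 0xE2, C[3] = 0xB9

OFB encryption: S_i = E(K, S_{i−1}) with S_{−1} = IV; C_i = P_i ⊕ S_i.
C[0]: S = E(K, 0xFE) = 0x4F; 0x30 ⊕ 0x4F = 0x7F.
C[1]: S = E(K, 0x4F) = 0xFE; 0x4E ⊕ 0xFE = 0xB0.
C[2]: S = E(K, 0xFE) = 0x4F; 0xAD ⊕ 0x4F = 0xE2.
C[3]: S = E(K, 0x4F) = 0xFE; 0x47 ⊕ 0xFE = 0xB9.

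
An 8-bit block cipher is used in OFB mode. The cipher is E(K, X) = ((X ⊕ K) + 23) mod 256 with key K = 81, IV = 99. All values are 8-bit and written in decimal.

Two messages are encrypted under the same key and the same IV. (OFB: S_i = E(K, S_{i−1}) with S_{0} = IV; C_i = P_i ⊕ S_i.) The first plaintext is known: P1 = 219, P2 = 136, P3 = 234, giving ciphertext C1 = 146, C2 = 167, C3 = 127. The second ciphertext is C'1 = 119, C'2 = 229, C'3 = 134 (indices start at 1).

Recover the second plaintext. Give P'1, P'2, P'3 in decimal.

P'1 = 62, P'2 = 202, P'3 = 19

In OFB with a reused IV, both messages share the same keystream S_i, so C_i ⊕ C'_i = P_i ⊕ P'_i and thus P'_i = P_i ⊕ C_i ⊕ C'_i.
P'1: 219 ⊕ 146 ⊕ 119 = 62.
P'2: 136 ⊕ 167 ⊕ 229 = 202.
P'3: 234 ⊕ 127 ⊕ 134 = 19.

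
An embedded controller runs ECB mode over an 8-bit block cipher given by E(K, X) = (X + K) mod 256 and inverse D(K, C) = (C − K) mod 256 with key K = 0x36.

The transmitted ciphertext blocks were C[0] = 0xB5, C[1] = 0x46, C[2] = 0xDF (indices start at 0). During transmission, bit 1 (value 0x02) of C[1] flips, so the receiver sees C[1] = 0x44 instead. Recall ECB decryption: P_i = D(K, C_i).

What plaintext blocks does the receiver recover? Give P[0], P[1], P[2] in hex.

P[0] = 0x7F, P[1] = 0x0E, P[2] = 0xA9

Only C[1] changed, to 0x44. In ECB, a change in C_i affects only P_i. Decrypting the received ciphertext:
P[0]: D(K, 0xB5) = 0x7F.
P[1]: D(K, 0x44) = 0x0E.
P[2]: D(K, 0xDF) = 0xA9.
Blocks that differ from the original plaintext: P[1].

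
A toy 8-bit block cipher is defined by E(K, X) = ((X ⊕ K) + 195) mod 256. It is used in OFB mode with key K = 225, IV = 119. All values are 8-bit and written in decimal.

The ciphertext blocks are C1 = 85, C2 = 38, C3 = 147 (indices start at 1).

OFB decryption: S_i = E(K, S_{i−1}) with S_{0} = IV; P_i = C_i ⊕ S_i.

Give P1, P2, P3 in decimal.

P1 = 12, P2 = 93, P3 = 206

P1: S = E(K, 119) = 89; 85 ⊕ 89 = 12.
P2: S = E(K, 89) = 123; 38 ⊕ 123 = 93.
P3: S = E(K, 123) = 93; 147 ⊕ 93 = 206.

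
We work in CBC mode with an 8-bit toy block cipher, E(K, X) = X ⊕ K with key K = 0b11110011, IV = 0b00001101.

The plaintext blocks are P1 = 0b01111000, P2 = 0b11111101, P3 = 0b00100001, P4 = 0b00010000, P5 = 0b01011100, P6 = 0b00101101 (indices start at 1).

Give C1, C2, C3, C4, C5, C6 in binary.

CBC encryption: C_i = E(K, P_i ⊕ C_{i−1}), with C_{0} = IV.
C1: P1 ⊕ 0b00001101 = 0b01110101; E(K, 0b01110101) = 0b10000110.
C2: P2 ⊕ 0b10000110 = 0b01111011; E(K, 0b01111011) = 0b10001000.
C3: P3 ⊕ 0b10001000 = 0b10101001; E(K, 0b10101001) = 0b01011010.
C4: P4 ⊕ 0b01011010 = 0b01001010; E(K, 0b01001010) = 0b10111001.
C5: P5 ⊕ 0b10111001 = 0b11100101; E(K, 0b11100101) = 0b00010110.
C6: P6 ⊕ 0b00010110 = 0b00111011; E(K, 0b00111011) = 0b11001000.

C1 = 0b10000110, C2 = 0b10001000, C3 = 0b01011010, C4 = 0b10111001, C5 = 0b00010110, C6 = 0b11001000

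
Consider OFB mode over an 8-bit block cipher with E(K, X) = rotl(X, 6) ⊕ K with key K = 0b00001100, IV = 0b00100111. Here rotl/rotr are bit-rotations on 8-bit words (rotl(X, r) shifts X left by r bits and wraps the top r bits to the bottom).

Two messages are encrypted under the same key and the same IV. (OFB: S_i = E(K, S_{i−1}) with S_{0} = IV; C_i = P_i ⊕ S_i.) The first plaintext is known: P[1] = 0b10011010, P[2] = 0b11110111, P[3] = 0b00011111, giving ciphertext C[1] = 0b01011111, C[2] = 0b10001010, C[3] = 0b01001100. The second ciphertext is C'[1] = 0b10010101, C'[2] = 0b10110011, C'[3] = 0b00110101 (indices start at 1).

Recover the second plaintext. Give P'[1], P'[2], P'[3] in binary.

P'[1] = 0b01010000, P'[2] = 0b11001110, P'[3] = 0b01100110

In OFB with a reused IV, both messages share the same keystream S_i, so C_i ⊕ C'_i = P_i ⊕ P'_i and thus P'_i = P_i ⊕ C_i ⊕ C'_i.
P'[1]: 0b10011010 ⊕ 0b01011111 ⊕ 0b10010101 = 0b01010000.
P'[2]: 0b11110111 ⊕ 0b10001010 ⊕ 0b10110011 = 0b11001110.
P'[3]: 0b00011111 ⊕ 0b01001100 ⊕ 0b00110101 = 0b01100110.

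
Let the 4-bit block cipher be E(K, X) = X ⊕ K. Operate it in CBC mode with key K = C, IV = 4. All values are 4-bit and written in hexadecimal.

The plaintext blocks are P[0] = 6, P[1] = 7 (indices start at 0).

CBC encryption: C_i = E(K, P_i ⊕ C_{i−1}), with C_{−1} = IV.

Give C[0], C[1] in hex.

C[0]: P[0] ⊕ 4 = 2; E(K, 2) = E.
C[1]: P[1] ⊕ E = 9; E(K, 9) = 5.

C[0] = E, C[1] = 5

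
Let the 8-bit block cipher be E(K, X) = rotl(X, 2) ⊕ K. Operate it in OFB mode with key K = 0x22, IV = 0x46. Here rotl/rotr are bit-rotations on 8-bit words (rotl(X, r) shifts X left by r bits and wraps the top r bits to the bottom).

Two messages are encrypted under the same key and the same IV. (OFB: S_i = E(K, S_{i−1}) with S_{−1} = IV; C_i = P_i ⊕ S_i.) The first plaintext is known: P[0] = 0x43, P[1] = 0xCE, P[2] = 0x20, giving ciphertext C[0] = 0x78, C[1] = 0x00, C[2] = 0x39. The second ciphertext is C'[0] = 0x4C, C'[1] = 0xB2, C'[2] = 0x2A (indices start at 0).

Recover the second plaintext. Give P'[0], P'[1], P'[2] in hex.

P'[0] = 0x77, P'[1] = 0x7C, P'[2] = 0x33

In OFB with a reused IV, both messages share the same keystream S_i, so C_i ⊕ C'_i = P_i ⊕ P'_i and thus P'_i = P_i ⊕ C_i ⊕ C'_i.
P'[0]: 0x43 ⊕ 0x78 ⊕ 0x4C = 0x77.
P'[1]: 0xCE ⊕ 0x00 ⊕ 0xB2 = 0x7C.
P'[2]: 0x20 ⊕ 0x39 ⊕ 0x2A = 0x33.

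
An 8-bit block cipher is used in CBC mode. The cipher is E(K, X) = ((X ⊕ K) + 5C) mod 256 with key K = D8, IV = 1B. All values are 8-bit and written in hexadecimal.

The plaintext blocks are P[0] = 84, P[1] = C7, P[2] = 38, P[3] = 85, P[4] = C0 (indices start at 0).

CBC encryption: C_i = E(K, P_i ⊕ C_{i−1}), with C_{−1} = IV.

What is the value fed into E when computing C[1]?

64

C[0]: P[0] ⊕ 1B = 9F; E(K, 9F) = A3.
C[1]: P[1] ⊕ A3 = 64; E(K, 64) = 18.
So the input to E for block [1] is 64.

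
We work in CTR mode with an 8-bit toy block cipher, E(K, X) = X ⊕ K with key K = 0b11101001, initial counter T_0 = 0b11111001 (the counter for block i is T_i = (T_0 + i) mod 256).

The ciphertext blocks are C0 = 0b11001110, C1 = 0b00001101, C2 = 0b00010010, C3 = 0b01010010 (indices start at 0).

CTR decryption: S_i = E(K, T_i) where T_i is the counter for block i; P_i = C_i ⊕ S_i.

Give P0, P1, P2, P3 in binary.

P0 = 0b11011110, P1 = 0b00011110, P2 = 0b00000000, P3 = 0b01000111

P0: T = 0b11111001, S = E(K, T) = 0b00010000; 0b11001110 ⊕ 0b00010000 = 0b11011110.
P1: T = 0b11111010, S = E(K, T) = 0b00010011; 0b00001101 ⊕ 0b00010011 = 0b00011110.
P2: T = 0b11111011, S = E(K, T) = 0b00010010; 0b00010010 ⊕ 0b00010010 = 0b00000000.
P3: T = 0b11111100, S = E(K, T) = 0b00010101; 0b01010010 ⊕ 0b00010101 = 0b01000111.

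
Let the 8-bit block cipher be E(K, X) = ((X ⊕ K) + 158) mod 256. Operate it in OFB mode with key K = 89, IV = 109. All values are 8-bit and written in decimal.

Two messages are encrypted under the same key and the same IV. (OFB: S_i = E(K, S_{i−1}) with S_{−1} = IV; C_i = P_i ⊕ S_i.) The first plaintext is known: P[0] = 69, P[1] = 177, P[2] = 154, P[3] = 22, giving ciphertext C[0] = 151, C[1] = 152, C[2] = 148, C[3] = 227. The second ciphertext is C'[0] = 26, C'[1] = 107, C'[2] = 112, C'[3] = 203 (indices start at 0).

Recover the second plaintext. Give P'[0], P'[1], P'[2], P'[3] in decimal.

In OFB with a reused IV, both messages share the same keystream S_i, so C_i ⊕ C'_i = P_i ⊕ P'_i and thus P'_i = P_i ⊕ C_i ⊕ C'_i.
P'[0]: 69 ⊕ 151 ⊕ 26 = 200.
P'[1]: 177 ⊕ 152 ⊕ 107 = 66.
P'[2]: 154 ⊕ 148 ⊕ 112 = 126.
P'[3]: 22 ⊕ 227 ⊕ 203 = 62.

P'[0] = 200, P'[1] = 66, P'[2] = 126, P'[3] = 62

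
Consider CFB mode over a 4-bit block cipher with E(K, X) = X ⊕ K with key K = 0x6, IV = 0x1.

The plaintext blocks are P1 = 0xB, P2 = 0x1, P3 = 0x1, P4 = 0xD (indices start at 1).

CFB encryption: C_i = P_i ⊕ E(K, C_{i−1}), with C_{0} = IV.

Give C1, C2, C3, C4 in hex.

C1: E(K, 0x1) = 0x7; 0xB ⊕ 0x7 = 0xC.
C2: E(K, 0xC) = 0xA; 0x1 ⊕ 0xA = 0xB.
C3: E(K, 0xB) = 0xD; 0x1 ⊕ 0xD = 0xC.
C4: E(K, 0xC) = 0xA; 0xD ⊕ 0xA = 0x7.

C1 = 0xC, C2 = 0xB, C3 = 0xC, C4 = 0x7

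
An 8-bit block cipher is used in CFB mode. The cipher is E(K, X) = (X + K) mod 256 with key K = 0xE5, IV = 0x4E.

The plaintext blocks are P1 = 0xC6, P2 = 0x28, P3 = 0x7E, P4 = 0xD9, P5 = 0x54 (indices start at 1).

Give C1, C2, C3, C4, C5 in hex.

CFB encryption: C_i = P_i ⊕ E(K, C_{i−1}), with C_{0} = IV.
C1: E(K, 0x4E) = 0x33; 0xC6 ⊕ 0x33 = 0xF5.
C2: E(K, 0xF5) = 0xDA; 0x28 ⊕ 0xDA = 0xF2.
C3: E(K, 0xF2) = 0xD7; 0x7E ⊕ 0xD7 = 0xA9.
C4: E(K, 0xA9) = 0x8E; 0xD9 ⊕ 0x8E = 0x57.
C5: E(K, 0x57) = 0x3C; 0x54 ⊕ 0x3C = 0x68.

C1 = 0xF5, C2 = 0xF2, C3 = 0xA9, C4 = 0x57, C5 = 0x68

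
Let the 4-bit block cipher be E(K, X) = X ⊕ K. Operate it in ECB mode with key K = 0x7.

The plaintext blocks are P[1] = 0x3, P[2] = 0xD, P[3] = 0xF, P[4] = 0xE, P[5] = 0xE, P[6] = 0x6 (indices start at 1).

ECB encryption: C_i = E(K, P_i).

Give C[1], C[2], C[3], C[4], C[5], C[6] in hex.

C[1] = 0x4, C[2] = 0xA, C[3] = 0x8, C[4] = 0x9, C[5] = 0x9, C[6] = 0x1

C[1]: E(K, 0x3) = 0x4.
C[2]: E(K, 0xD) = 0xA.
C[3]: E(K, 0xF) = 0x8.
C[4]: E(K, 0xE) = 0x9.
C[5]: E(K, 0xE) = 0x9.
C[6]: E(K, 0x6) = 0x1.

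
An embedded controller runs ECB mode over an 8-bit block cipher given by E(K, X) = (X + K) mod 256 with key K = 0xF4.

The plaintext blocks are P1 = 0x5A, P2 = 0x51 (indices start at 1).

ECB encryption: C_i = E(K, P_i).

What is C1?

C1: E(K, 0x5A) = 0x4E.

C1 = 0x4E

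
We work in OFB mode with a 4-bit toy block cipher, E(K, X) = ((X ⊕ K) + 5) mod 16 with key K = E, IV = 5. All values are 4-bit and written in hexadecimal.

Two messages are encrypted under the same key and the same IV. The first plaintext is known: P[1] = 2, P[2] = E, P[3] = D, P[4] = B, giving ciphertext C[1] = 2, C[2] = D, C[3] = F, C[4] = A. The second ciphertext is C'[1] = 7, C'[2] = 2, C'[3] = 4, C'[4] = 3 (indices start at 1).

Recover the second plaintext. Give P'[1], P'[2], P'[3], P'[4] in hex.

In OFB with a reused IV, both messages share the same keystream S_i, so C_i ⊕ C'_i = P_i ⊕ P'_i and thus P'_i = P_i ⊕ C_i ⊕ C'_i.
P'[1]: 2 ⊕ 2 ⊕ 7 = 7.
P'[2]: E ⊕ D ⊕ 2 = 1.
P'[3]: D ⊕ F ⊕ 4 = 6.
P'[4]: B ⊕ A ⊕ 3 = 2.

P'[1] = 7, P'[2] = 1, P'[3] = 6, P'[4] = 2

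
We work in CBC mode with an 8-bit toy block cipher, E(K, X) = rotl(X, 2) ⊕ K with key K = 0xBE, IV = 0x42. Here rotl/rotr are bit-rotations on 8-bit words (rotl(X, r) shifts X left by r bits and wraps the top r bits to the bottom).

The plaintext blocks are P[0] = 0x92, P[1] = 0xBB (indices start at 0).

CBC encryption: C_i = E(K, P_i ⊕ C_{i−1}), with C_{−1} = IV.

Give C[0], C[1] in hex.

C[0]: P[0] ⊕ 0x42 = 0xD0; E(K, 0xD0) = 0xFD.
C[1]: P[1] ⊕ 0xFD = 0x46; E(K, 0x46) = 0xA7.

C[0] = 0xFD, C[1] = 0xA7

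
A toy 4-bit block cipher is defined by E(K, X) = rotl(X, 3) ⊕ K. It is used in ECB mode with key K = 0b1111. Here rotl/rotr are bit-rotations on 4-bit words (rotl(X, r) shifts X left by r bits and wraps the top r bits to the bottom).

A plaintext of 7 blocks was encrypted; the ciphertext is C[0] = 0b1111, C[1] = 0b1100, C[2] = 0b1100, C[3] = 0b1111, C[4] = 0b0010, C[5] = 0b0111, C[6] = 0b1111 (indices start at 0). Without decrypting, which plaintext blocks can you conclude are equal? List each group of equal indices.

ECB encrypts each block independently with the same key, so equal ciphertext blocks imply equal plaintext blocks.
C[0] = C[3] = C[6] = 0b1111, so P[0] = P[3] = P[6].
C[1] = C[2] = 0b1100, so P[1] = P[2].

P[0] = P[3] = P[6]; P[1] = P[2]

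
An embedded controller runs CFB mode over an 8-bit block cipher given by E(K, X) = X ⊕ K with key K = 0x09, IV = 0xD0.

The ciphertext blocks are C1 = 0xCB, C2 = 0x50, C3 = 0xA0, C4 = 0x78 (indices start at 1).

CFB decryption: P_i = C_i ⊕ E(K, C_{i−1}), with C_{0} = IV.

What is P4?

P4 = 0xD1

P4: E(K, 0xA0) = 0xA9; 0x78 ⊕ 0xA9 = 0xD1.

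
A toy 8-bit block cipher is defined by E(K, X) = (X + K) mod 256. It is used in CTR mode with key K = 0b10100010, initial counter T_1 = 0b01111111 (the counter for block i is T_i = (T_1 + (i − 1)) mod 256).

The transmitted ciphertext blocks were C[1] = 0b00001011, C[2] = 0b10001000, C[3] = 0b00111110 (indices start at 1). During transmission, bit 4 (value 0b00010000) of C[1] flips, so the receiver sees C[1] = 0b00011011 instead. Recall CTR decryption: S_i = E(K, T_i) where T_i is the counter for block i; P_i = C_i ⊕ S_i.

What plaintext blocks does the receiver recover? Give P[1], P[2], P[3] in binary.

Only C[1] changed, to 0b00011011. In CTR, a change in C_i flips the same bit in P_i only; the keystream is unaffected. Decrypting the received ciphertext:
P[1]: T = 0b01111111, S = E(K, T) = 0b00100001; 0b00011011 ⊕ 0b00100001 = 0b00111010.
P[2]: T = 0b10000000, S = E(K, T) = 0b00100010; 0b10001000 ⊕ 0b00100010 = 0b10101010.
P[3]: T = 0b10000001, S = E(K, T) = 0b00100011; 0b00111110 ⊕ 0b00100011 = 0b00011101.
Blocks that differ from the original plaintext: P[1].

P[1] = 0b00111010, P[2] = 0b10101010, P[3] = 0b00011101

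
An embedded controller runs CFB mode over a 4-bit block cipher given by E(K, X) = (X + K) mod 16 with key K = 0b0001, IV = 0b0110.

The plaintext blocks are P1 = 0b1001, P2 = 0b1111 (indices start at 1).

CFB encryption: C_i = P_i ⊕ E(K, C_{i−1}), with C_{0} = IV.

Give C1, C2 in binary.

C1 = 0b1110, C2 = 0b0000

C1: E(K, 0b0110) = 0b0111; 0b1001 ⊕ 0b0111 = 0b1110.
C2: E(K, 0b1110) = 0b1111; 0b1111 ⊕ 0b1111 = 0b0000.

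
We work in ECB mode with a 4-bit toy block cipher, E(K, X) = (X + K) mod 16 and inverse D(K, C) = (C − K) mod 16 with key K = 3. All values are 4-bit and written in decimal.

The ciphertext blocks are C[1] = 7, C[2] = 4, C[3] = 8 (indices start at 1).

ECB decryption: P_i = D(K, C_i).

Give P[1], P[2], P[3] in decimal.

P[1] = 4, P[2] = 1, P[3] = 5

P[1]: D(K, 7) = 4.
P[2]: D(K, 4) = 1.
P[3]: D(K, 8) = 5.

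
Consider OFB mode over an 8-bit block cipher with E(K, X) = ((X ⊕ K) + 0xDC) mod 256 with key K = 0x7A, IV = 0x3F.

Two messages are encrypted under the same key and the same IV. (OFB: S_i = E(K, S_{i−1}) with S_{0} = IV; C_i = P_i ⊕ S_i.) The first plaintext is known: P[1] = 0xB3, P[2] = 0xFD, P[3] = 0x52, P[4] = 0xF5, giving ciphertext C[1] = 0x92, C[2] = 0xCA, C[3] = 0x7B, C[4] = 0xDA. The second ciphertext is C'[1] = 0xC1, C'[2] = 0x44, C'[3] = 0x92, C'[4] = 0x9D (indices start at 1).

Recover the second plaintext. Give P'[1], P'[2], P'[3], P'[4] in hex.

In OFB with a reused IV, both messages share the same keystream S_i, so C_i ⊕ C'_i = P_i ⊕ P'_i and thus P'_i = P_i ⊕ C_i ⊕ C'_i.
P'[1]: 0xB3 ⊕ 0x92 ⊕ 0xC1 = 0xE0.
P'[2]: 0xFD ⊕ 0xCA ⊕ 0x44 = 0x73.
P'[3]: 0x52 ⊕ 0x7B ⊕ 0x92 = 0xBB.
P'[4]: 0xF5 ⊕ 0xDA ⊕ 0x9D = 0xB2.

P'[1] = 0xE0, P'[2] = 0x73, P'[3] = 0xBB, P'[4] = 0xB2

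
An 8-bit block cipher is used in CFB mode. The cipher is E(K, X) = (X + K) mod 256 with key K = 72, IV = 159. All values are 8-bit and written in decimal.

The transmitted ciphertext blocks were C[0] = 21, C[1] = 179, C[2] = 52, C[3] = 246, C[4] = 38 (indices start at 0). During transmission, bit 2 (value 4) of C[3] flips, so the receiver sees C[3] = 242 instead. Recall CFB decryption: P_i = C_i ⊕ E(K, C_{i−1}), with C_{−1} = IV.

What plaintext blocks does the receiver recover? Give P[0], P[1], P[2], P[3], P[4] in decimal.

Only C[3] changed, to 242. In CFB, a change in C_i flips the same bit in P_i and garbles P_{i+1}. Decrypting the received ciphertext:
P[0]: E(K, 159) = 231; 21 ⊕ 231 = 242.
P[1]: E(K, 21) = 93; 179 ⊕ 93 = 238.
P[2]: E(K, 179) = 251; 52 ⊕ 251 = 207.
P[3]: E(K, 52) = 124; 242 ⊕ 124 = 142.
P[4]: E(K, 242) = 58; 38 ⊕ 58 = 28.
Blocks that differ from the original plaintext: P[3], P[4].

P[0] = 242, P[1] = 238, P[2] = 207, P[3] = 142, P[4] = 28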